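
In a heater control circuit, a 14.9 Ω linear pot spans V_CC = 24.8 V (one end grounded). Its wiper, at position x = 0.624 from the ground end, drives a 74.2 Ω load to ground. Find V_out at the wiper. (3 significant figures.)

V_out ≈ 14.8 V

Lower segment x·R_p = 9.298 Ω; upper segment (1−x)·R_p = 5.602 Ω.
R_L loads the lower segment: effective lower R = 8.262 Ω.
Loaded-divider output: V_out = 24.8 × 0.5959 = 14.78 V.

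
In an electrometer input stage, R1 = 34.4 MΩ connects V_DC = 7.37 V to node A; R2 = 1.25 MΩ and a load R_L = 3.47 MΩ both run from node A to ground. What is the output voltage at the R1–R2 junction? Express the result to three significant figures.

V_out ≈ 0.192 V

The load sits in parallel with R2, giving an effective lower resistance R2' = R2·R_L/(R2+R_L) = 0.9190 MΩ.
Voltage divider with the loaded lower leg: V_out = 7.37 × 0.9190/(34.4 + 0.9190) = 7.37 × 0.02602 = 0.1918 V.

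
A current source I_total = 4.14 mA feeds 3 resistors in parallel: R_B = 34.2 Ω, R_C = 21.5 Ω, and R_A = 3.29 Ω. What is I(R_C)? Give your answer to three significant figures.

Conductances: ΣG = 1/34.2 + 1/21.5 + 1/3.29 = 0.3797 (1/Ω).
Current divider: I(R_C) = I_total · G_k/ΣG = 4.14 × (0.04651/0.3797) = 4.14 × 0.1225 = 0.5071 mA.

I ≈ 0.507 mA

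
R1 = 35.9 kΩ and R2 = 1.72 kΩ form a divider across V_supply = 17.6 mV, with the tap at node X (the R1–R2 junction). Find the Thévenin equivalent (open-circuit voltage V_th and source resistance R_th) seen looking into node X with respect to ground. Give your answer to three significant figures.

V_th ≈ 0.805 mV, R_th ≈ 1.64 kΩ

Open-circuit (no load on X): V_th = V_supply · R2/(R1 + R2) = 17.6 × 1.72/(35.90 + 1.72) = 0.8047 mV.
Zeroing V_supply shorts the top of R1 to ground, so R_th = R1 ‖ R2 = 1.641 kΩ.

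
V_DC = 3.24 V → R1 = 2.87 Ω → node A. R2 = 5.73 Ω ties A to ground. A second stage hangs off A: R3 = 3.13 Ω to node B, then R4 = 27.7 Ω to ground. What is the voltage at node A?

Looking into the second stage from A: R3 + R4 = 30.83 Ω appears in parallel with R2.
Effective lower resistance at A: R2 ‖ 30.83 = 4.832 Ω.
So V_A = 3.24 × 0.6274 = 2.033 V.

V_A ≈ 2.03 V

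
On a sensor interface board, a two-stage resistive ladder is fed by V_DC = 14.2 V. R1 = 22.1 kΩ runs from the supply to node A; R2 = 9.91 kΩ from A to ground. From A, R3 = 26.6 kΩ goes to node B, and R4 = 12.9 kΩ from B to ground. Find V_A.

V_A ≈ 3.75 V

The second stage (R3 + R4 = 39.50 kΩ) loads node A in parallel with R2.
Effective lower resistance at A: R2 ‖ 39.50 = 7.922 kΩ.
So V_A = 14.2 × 0.2639 = 3.747 V.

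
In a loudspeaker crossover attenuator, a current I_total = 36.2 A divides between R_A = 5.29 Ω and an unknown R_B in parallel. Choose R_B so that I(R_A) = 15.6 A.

R_B ≈ 4.01 Ω

Two-branch current divider: I_A = I_total · R_B/(R_A + R_B).
With f = 0.4309, R_B = R_A · f/(1−f) = 5.29 × 0.7573 = 4.006 Ω.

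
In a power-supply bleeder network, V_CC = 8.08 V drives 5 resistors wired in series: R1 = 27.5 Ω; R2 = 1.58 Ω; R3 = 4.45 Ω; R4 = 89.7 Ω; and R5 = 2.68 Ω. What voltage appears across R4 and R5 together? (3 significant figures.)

Total series resistance ΣR = 27.5 + 1.58 + 4.45 + 89.7 + 2.68 = 125.9 Ω.
R_{R4..R5} = 89.7 + 2.68 = 92.38 Ω.
V = V_CC · R/ΣR = 8.08 × 0.7337 = 5.928 V.

V ≈ 5.93 V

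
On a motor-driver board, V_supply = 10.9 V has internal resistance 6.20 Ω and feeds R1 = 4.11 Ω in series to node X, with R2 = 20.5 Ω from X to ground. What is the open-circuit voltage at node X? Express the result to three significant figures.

V_th ≈ 7.25 V

R1' = 6.20 + 4.11 = 10.31 Ω (source resistance + R1).
With X open, the divider is unloaded: V_th = 10.9 × 20.5/30.81 = 7.253 V.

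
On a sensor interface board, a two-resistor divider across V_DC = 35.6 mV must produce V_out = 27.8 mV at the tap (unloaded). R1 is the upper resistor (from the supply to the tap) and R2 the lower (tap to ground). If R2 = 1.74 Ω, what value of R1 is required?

The divider ratio is R2/(R1+R2) = 27.8/35.6 = 0.7809.
Rearranging, R1 = R2·(1−k)/k = 1.74 × 0.2806 = 0.4882 Ω.

R1 ≈ 0.488 Ω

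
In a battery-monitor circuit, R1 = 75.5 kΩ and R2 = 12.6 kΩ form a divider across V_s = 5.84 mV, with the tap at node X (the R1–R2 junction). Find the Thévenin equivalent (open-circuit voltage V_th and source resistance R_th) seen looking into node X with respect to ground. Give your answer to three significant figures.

With X open, the divider is unloaded: V_th = 5.84 × 12.6/88.10 = 0.8352 mV.
With V_s suppressed (replaced by a short), R_th = R1 ‖ R2 = (75.50 × 12.6)/(75.50 + 12.6) = 10.80 kΩ.

V_th ≈ 0.835 mV, R_th ≈ 10.8 kΩ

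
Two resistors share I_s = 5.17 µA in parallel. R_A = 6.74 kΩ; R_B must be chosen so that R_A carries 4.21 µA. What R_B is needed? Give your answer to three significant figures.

R_B ≈ 29.6 kΩ

The fraction through R_A equals R_B/(R_A+R_B).
4.21/5.17 = R_B/(R_A + R_B) → R_B = R_A · (0.8143)/(1 − 0.8143) = 6.74 × 4.385 = 29.56 kΩ.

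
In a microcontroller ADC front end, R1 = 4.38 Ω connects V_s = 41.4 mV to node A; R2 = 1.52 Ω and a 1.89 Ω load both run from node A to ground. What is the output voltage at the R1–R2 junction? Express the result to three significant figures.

V_out ≈ 6.68 mV

The load sits in parallel with R2, giving an effective lower resistance R2' = R2·R_L/(R2+R_L) = 0.8425 Ω.
Then V_out = V_s · R2'/(R1 + R2') = 41.4 × 0.8425/5.222 = 6.678 mV.
(Unloaded it would be 10.7 mV; the load pulls it down.)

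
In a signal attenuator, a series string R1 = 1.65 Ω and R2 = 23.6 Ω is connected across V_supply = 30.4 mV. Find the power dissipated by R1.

Series current I = V_supply/ΣR = 30.4/25.25 = 1.204 mA.
V(R1) = I·R = 1.987 mV; P = V·I = 1.987 × 1.204 = 2.392 µW.

P ≈ 2.39 µW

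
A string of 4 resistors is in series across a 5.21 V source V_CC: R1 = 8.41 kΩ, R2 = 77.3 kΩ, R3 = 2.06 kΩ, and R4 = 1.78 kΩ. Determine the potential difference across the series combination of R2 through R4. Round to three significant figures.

Total series resistance ΣR = 8.41 + 77.3 + 2.06 + 1.78 = 89.55 kΩ.
R_{R2..R4} = 77.3 + 2.06 + 1.78 = 81.14 kΩ.
Voltage divider: V = V_CC · (81.14 / 89.55) = 5.21 × 0.9061 = 4.721 V.

V ≈ 4.72 V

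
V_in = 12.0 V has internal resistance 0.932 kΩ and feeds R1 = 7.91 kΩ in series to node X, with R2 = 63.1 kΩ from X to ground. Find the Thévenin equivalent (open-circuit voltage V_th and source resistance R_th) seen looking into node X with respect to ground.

V_th ≈ 10.5 V, R_th ≈ 7.76 kΩ

R1' = 0.932 + 7.91 = 8.842 kΩ (source resistance + R1).
Open-circuit (no load on X): V_th = V_in · R2/(R1' + R2) = 12.0 × 63.1/(8.842 + 63.1) = 10.53 V.
With V_in suppressed (replaced by a short), R_th = R1' ‖ R2 = (8.842 × 63.1)/(8.842 + 63.1) = 7.755 kΩ.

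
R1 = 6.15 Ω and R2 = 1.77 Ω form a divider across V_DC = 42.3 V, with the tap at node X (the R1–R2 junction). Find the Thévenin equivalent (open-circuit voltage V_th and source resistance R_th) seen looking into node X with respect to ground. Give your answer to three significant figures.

Open-circuit (no load on X): V_th = V_DC · R2/(R1 + R2) = 42.3 × 1.77/(6.150 + 1.77) = 9.453 V.
With V_DC suppressed (replaced by a short), R_th = R1 ‖ R2 = (6.150 × 1.77)/(6.150 + 1.77) = 1.374 Ω.

V_th ≈ 9.45 V, R_th ≈ 1.37 Ω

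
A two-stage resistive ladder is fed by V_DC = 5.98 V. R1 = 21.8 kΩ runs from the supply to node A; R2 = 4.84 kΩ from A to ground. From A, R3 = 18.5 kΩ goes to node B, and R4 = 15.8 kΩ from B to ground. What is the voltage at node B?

V_B ≈ 0.449 V

Node A sees R2 in parallel with the series input of stage 2, R3 + R4 = 34.30 kΩ.
R2 ‖ (R3+R4) = 4.241 kΩ.
V_A = 5.98 × 4.241/(21.8 + 4.241) = 0.9740 V.
V_B = V_A × 0.4606 = 0.4487 V.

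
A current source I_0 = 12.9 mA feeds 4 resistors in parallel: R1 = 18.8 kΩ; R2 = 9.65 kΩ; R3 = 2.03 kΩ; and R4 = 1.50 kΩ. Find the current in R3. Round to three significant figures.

I ≈ 4.83 mA

ΣG = 1/18.8 + 1/9.65 + 1/2.03 + 1/1.50 = 1.316.
R3 takes the fraction G_k/ΣG = 0.4926/1.316 = 0.3743, so I = 12.9 × 0.3743 = 4.828 mA.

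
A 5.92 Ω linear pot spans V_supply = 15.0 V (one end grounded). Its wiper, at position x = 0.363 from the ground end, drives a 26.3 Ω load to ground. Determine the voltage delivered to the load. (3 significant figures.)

Split the track: R_lower = x·R_p = 2.149 Ω, R_upper = (1−x)·R_p = 3.771 Ω.
Lower segment in parallel with the load: 2.149 ‖ 26.3 = 1.987 Ω.
V_out = 15.0 × 1.987/(3.771 + 1.987) = 5.176 V.

V_out ≈ 5.18 V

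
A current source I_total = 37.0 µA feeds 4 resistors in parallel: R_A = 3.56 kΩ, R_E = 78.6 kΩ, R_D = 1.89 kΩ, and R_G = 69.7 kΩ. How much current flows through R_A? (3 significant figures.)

Conductances: ΣG = 1/3.56 + 1/78.6 + 1/1.89 + 1/69.7 = 0.8371 (1/kΩ).
By the current-divider rule, I = I_total · G_k/ΣG = 37.0 × 0.3356 = 12.42 µA.

I ≈ 12.4 µA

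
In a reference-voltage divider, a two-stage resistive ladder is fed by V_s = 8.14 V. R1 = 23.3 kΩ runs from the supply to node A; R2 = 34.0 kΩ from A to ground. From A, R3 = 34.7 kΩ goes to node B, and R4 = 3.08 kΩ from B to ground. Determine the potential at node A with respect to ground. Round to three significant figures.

V_A ≈ 3.54 V

Node A sees R2 in parallel with the series input of stage 2, R3 + R4 = 37.78 kΩ.
Effective lower resistance at A: R2 ‖ 37.78 = 17.90 kΩ.
V_A = 8.14 × 17.90/(23.3 + 17.90) = 3.536 V.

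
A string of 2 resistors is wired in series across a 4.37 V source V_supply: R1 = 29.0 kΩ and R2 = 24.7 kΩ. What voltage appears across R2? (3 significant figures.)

Series total: ΣR = 29.0 + 24.7 = 53.70 kΩ.
Voltage divider: V = V_supply · (24.70 / 53.70) = 4.37 × 0.4600 = 2.010 V.

V ≈ 2.01 V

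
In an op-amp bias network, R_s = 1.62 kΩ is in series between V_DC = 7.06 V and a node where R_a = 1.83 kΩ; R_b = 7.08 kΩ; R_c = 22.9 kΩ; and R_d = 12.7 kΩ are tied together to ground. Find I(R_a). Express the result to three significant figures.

I ≈ 1.67 mA

Equivalent of the parallel group: R_p = 1.234 kΩ.
Node voltage V_A = V_DC · R_p/(R_s + R_p) = 7.06 × 0.4325 = 3.053 V.
I(R_a) = V_A / R_a = 3.053/1.83 = 1.668 mA.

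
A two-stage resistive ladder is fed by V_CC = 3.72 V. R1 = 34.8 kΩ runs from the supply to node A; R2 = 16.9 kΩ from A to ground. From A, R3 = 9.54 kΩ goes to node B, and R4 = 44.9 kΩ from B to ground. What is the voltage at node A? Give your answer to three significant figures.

V_A ≈ 1.01 V

Node A sees R2 in parallel with the series input of stage 2, R3 + R4 = 54.44 kΩ.
Effective lower resistance at A: R2 ‖ 54.44 = 12.90 kΩ.
So V_A = 3.72 × 0.2704 = 1.006 V.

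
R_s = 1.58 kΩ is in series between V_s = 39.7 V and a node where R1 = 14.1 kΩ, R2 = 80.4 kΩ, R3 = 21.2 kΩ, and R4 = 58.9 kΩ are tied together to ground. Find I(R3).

Equivalent of the parallel group: R_p = 6.779 kΩ.
V_A by voltage divider: V_A = 39.7 × 6.779/(1.58 + 6.779) = 32.20 V.
I(R3) = V_A / R3 = 32.20/21.2 = 1.519 mA.

I ≈ 1.52 mA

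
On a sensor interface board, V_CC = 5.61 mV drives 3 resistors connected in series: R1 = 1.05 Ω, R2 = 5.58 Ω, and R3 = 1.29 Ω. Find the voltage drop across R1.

V ≈ 0.744 mV

ΣR = 1.05 + 5.58 + 1.29 = 7.920 Ω.
Voltage divider: V = V_CC · (1.050 / 7.920) = 5.61 × 0.1326 = 0.7438 mV.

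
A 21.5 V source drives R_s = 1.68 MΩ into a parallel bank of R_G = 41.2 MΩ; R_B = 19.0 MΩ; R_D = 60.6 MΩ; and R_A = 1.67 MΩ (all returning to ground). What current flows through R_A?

Parallel bank: R_p = 1/(1/41.2 + 1/19.0 + 1/60.6 + 1/1.67) = 1.445 MΩ.
V_A by voltage divider: V_A = 21.5 × 1.445/(1.68 + 1.445) = 9.940 V.
Branch current I = V_A/R_A = 9.940/1.67 = 5.952 µA.

I ≈ 5.95 µA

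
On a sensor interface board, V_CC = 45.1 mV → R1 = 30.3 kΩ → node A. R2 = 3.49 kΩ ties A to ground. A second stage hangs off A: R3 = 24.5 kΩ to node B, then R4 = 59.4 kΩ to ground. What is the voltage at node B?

V_B ≈ 3.18 mV

Looking into the second stage from A: R3 + R4 = 83.90 kΩ appears in parallel with R2.
Effective lower resistance at A: R2 ‖ 83.90 = 3.351 kΩ.
V_A = 45.1 × 3.351/(30.3 + 3.351) = 4.491 mV.
Then the unloaded second divider: V_B = V_A × R4/(R3+R4) = 4.491 × 0.7080 = 3.179 mV.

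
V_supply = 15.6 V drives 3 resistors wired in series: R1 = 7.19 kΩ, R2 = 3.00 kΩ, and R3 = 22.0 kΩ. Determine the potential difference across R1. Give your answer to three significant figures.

Total series resistance ΣR = 7.19 + 3.00 + 22.0 = 32.19 kΩ.
By the voltage-divider rule, V = 15.6 × 7.190/32.19 = 3.484 V.

V ≈ 3.48 V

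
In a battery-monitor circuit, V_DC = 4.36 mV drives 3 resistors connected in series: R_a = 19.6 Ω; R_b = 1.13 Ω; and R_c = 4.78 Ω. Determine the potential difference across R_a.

V ≈ 3.35 mV

ΣR = 19.6 + 1.13 + 4.78 = 25.51 Ω.
By the voltage-divider rule, V = 4.36 × 19.60/25.51 = 3.350 mV.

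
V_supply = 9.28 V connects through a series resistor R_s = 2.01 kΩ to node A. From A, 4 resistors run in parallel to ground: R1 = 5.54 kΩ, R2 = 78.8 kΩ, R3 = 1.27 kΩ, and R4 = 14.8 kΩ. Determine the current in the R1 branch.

Equivalent of the parallel group: R_p = 0.9540 kΩ.
V_A = 9.28 × 0.9540/2.964 = 2.987 V.
I(R1) = V_A / R1 = 2.987/5.54 = 0.5392 mA.
(Check via current divider: I_total = 3.131 mA; share G_k/ΣG = 0.1722 → same result.)

I ≈ 0.539 mA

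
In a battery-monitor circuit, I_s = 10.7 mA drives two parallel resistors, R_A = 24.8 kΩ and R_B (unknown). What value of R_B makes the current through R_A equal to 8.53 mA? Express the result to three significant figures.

R_B ≈ 97.5 kΩ

Two-branch current divider: I_A = I_s · R_B/(R_A + R_B).
8.53/10.7 = R_B/(R_A + R_B) → R_B = R_A · (0.7972)/(1 − 0.7972) = 24.8 × 3.931 = 97.49 kΩ.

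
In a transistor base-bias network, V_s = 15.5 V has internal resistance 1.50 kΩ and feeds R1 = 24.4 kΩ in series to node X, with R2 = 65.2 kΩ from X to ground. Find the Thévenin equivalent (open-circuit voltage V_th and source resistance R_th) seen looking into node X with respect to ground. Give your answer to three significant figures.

R1' = 1.50 + 24.4 = 25.90 kΩ (source resistance + R1).
Open-circuit (no load on X): V_th = V_s · R2/(R1' + R2) = 15.5 × 65.2/(25.90 + 65.2) = 11.09 V.
Zeroing V_s shorts the top of R1' to ground, so R_th = R1' ‖ R2 = 18.54 kΩ.

V_th ≈ 11.1 V, R_th ≈ 18.5 kΩ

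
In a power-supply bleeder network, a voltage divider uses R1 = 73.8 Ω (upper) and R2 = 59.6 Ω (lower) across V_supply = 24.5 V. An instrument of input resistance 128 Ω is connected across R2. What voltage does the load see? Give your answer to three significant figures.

V_out ≈ 8.70 V

The load sits in parallel with R2, giving an effective lower resistance R2' = R2·R_L/(R2+R_L) = 40.67 Ω.
Then V_out = V_supply · R2'/(R1 + R2') = 24.5 × 40.67/114.5 = 8.704 V.
(Unloaded it would be 10.9 V; the load pulls it down.)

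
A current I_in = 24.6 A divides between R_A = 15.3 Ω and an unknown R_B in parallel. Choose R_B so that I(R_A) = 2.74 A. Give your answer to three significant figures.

In a two-way split, I_A/I_in = R_B/(R_A + R_B).
2.74/24.6 = R_B/(R_A + R_B) → R_B = R_A · (0.1114)/(1 − 0.1114) = 15.3 × 0.1253 = 1.918 Ω.

R_B ≈ 1.92 Ω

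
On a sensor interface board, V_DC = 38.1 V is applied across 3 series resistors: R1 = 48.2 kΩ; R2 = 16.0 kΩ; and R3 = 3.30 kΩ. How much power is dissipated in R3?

Series current I = V_DC/ΣR = 38.1/67.50 = 0.5644 mA.
V(R3) = I·R = 1.863 V; P = V·I = 1.863 × 0.5644 = 1.051 mW.

P ≈ 1.05 mW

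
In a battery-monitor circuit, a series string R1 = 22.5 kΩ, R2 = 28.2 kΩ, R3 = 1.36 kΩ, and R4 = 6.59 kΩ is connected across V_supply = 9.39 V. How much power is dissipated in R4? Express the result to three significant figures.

P ≈ 0.169 mW

Series current I = V_supply/ΣR = 9.39/58.65 = 0.1601 mA.
P = I²R = 0.02563 × 6.59 = 0.1689 mW.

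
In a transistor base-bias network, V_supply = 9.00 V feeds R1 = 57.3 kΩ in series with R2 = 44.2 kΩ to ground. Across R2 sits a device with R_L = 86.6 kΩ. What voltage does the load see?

First combine the lower leg with the load: R2 ‖ R_L = 29.26 kΩ.
Voltage divider with the loaded lower leg: V_out = 9.00 × 29.26/(57.3 + 29.26) = 9.00 × 0.3381 = 3.043 V.

V_out ≈ 3.04 V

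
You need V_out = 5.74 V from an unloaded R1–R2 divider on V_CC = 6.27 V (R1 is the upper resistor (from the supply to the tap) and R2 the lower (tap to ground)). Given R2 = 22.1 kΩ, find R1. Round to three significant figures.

R1 ≈ 2.04 kΩ

Required fraction k = V_out/V_CC = 0.9155.
So R1 = R2 · (V_CC/V_out − 1) = 22.1 × (6.27/5.74 − 1) = 22.1 × 0.09233 = 2.041 kΩ.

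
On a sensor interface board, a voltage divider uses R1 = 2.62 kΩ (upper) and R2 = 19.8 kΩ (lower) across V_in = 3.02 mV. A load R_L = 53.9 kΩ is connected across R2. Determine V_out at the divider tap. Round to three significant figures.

V_out ≈ 2.56 mV

First combine the lower leg with the load: R2 ‖ R_L = 14.48 kΩ.
Voltage divider with the loaded lower leg: V_out = 3.02 × 14.48/(2.62 + 14.48) = 3.02 × 0.8468 = 2.557 mV.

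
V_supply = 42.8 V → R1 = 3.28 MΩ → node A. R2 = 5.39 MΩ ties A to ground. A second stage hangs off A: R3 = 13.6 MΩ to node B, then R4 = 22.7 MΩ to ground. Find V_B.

Node A sees R2 in parallel with the series input of stage 2, R3 + R4 = 36.30 MΩ.
R2 ‖ (R3+R4) = 4.693 MΩ.
V_A = 42.8 × 4.693/(3.28 + 4.693) = 25.19 V.
Then the unloaded second divider: V_B = V_A × R4/(R3+R4) = 25.19 × 0.6253 = 15.75 V.

V_B ≈ 15.8 V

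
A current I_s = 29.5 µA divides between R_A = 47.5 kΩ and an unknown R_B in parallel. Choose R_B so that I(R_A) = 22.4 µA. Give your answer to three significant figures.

Two-branch current divider: I_A = I_s · R_B/(R_A + R_B).
22.4/29.5 = R_B/(R_A + R_B) → R_B = R_A · (0.7593)/(1 − 0.7593) = 47.5 × 3.155 = 149.9 kΩ.

R_B ≈ 150 kΩ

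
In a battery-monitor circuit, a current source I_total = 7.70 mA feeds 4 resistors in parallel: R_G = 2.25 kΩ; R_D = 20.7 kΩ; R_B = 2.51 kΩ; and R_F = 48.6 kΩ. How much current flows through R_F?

I ≈ 0.174 mA

ΣG = 1/2.25 + 1/20.7 + 1/2.51 + 1/48.6 = 0.9117.
By the current-divider rule, I = I_total · G_k/ΣG = 7.70 × 0.02257 = 0.1738 mA.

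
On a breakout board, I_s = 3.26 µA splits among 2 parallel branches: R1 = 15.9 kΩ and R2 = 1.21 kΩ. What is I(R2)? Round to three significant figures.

Two-branch current divider: I_k = I_s · R_other/(R_1 + R_2).
I(R2) = 3.26 × 15.9/(15.9 + 1.21) = 3.26 × 0.9293 = 3.029 µA.

I ≈ 3.03 µA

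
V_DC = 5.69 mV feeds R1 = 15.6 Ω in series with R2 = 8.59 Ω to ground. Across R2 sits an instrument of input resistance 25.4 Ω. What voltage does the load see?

The load sits in parallel with R2, giving an effective lower resistance R2' = R2·R_L/(R2+R_L) = 6.419 Ω.
Now apply the divider: V_out = 5.69 × 0.2915 = 1.659 mV.

V_out ≈ 1.66 mV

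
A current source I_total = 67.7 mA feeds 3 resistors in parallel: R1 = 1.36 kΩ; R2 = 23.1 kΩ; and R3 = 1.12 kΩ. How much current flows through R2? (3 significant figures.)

I ≈ 1.75 mA

Total conductance ΣG = 1/1.36 + 1/23.1 + 1/1.12 = 1.671 (units of 1/kΩ).
By the current-divider rule, I = I_total · G_k/ΣG = 67.7 × 0.02590 = 1.753 mA.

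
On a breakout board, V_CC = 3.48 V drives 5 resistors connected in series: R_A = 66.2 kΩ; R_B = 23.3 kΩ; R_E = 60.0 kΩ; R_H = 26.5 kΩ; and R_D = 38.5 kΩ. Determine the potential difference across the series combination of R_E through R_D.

V ≈ 2.03 V

Series total: ΣR = 66.2 + 23.3 + 60.0 + 26.5 + 38.5 = 214.5 kΩ.
R_{R_E..R_D} = 60.0 + 26.5 + 38.5 = 125.0 kΩ.
Voltage divider: V = V_CC · (125.0 / 214.5) = 3.48 × 0.5828 = 2.028 V.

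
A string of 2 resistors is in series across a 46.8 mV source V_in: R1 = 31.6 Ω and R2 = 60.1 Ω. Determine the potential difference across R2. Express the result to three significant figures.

V ≈ 30.7 mV

ΣR = 31.6 + 60.1 = 91.70 Ω.
V = V_in · R/ΣR = 46.8 × 0.6554 = 30.67 mV.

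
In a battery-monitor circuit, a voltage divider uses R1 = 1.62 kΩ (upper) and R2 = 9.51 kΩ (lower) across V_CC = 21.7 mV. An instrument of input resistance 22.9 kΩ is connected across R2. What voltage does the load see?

V_out ≈ 17.5 mV

The load sits in parallel with R2, giving an effective lower resistance R2' = R2·R_L/(R2+R_L) = 6.720 kΩ.
Voltage divider with the loaded lower leg: V_out = 21.7 × 6.720/(1.62 + 6.720) = 21.7 × 0.8057 = 17.48 mV.
(Unloaded it would be 18.5 mV; the load pulls it down.)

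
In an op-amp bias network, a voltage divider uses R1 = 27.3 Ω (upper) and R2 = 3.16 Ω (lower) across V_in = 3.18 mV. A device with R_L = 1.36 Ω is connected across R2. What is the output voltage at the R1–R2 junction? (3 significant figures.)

R2 ‖ R_L = (3.16 × 1.36)/(3.16 + 1.36) = 0.9508 Ω.
Then V_out = V_in · R2'/(R1 + R2') = 3.18 × 0.9508/28.25 = 0.1070 mV.
(Unloaded it would be 0.330 mV; the load pulls it down.)

V_out ≈ 0.107 mV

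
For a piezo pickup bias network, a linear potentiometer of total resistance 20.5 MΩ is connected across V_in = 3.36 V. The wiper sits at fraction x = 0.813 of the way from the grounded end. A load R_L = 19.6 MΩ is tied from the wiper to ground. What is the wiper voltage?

Split the track: R_lower = x·R_p = 16.67 MΩ, R_upper = (1−x)·R_p = 3.834 MΩ.
(x·R_p) ‖ R_L = 9.007 MΩ.
Then V_out = V_in · 9.007/(3.834 + 9.007) = 2.357 V.

V_out ≈ 2.36 V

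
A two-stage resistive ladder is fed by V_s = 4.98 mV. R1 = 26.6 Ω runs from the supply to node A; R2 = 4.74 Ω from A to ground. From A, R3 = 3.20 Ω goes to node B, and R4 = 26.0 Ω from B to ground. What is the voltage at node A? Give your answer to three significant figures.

Node A sees R2 in parallel with the series input of stage 2, R3 + R4 = 29.20 Ω.
Effective lower resistance at A: R2 ‖ 29.20 = 4.078 Ω.
First divider: V_A = V_s · 4.078/(26.6 + 4.078) = 0.6620 mV.

V_A ≈ 0.662 mV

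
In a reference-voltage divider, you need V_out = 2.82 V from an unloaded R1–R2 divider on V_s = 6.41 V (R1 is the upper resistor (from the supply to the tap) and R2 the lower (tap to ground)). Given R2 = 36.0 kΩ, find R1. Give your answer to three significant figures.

V_out/V_s = R2/(R1+R2) = 0.4399.
Rearranging, R1 = R2·(1−k)/k = 36.0 × 1.273 = 45.83 kΩ.

R1 ≈ 45.8 kΩ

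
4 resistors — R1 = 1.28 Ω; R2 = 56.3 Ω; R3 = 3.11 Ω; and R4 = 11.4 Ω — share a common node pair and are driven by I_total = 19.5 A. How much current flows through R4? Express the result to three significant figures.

Conductances: ΣG = 1/1.28 + 1/56.3 + 1/3.11 + 1/11.4 = 1.208 (1/Ω).
Current divider: I(R4) = I_total · G_k/ΣG = 19.5 × (0.08772/1.208) = 19.5 × 0.07260 = 1.416 A.

I ≈ 1.42 A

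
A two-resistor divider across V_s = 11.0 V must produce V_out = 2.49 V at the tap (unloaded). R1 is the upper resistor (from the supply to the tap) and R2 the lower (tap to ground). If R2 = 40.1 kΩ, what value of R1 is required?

R1 ≈ 137 kΩ

The divider ratio is R2/(R1+R2) = 2.49/11.0 = 0.2264.
So R1 = R2 · (V_s/V_out − 1) = 40.1 × (11.0/2.49 − 1) = 40.1 × 3.418 = 137.0 kΩ.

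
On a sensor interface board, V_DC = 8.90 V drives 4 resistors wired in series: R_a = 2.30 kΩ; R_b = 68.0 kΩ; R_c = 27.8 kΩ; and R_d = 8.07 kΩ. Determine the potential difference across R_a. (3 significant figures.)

V ≈ 0.193 V

Series total: ΣR = 2.30 + 68.0 + 27.8 + 8.07 = 106.2 kΩ.
V = V_DC · R/ΣR = 8.90 × 0.02166 = 0.1928 V.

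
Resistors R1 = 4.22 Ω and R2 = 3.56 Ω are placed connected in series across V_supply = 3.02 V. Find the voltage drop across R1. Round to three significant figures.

V ≈ 1.64 V

Series total: ΣR = 4.22 + 3.56 = 7.780 Ω.
V = V_supply · R/ΣR = 3.02 × 0.5424 = 1.638 V.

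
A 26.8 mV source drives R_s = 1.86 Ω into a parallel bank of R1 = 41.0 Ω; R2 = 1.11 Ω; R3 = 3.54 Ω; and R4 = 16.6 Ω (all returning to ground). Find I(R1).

Parallel bank: R_p = 1/(1/41.0 + 1/1.11 + 1/3.54 + 1/16.6) = 0.7886 Ω.
V_A by voltage divider: V_A = 26.8 × 0.7886/(1.86 + 0.7886) = 7.980 mV.
Branch current I = V_A/R1 = 7.980/41.0 = 0.1946 mA.
(Check via current divider: I_total = 10.12 mA; share G_k/ΣG = 0.01923 → same result.)

I ≈ 0.195 mA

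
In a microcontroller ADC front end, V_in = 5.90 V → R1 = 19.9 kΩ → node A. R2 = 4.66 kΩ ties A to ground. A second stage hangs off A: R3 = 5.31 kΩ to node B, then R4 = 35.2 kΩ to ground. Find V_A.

Looking into the second stage from A: R3 + R4 = 40.51 kΩ appears in parallel with R2.
Effective lower resistance at A: R2 ‖ 40.51 = 4.179 kΩ.
First divider: V_A = V_in · 4.179/(19.9 + 4.179) = 1.024 V.

V_A ≈ 1.02 V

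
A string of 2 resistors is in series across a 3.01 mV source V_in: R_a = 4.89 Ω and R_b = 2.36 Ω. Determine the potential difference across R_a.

Total series resistance ΣR = 4.89 + 2.36 = 7.250 Ω.
By the voltage-divider rule, V = 3.01 × 4.890/7.250 = 2.030 mV.

V ≈ 2.03 mV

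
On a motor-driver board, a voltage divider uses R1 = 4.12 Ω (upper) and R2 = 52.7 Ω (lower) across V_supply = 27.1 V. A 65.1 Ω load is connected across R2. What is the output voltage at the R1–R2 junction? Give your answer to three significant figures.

V_out ≈ 23.7 V

R2 ‖ R_L = (52.7 × 65.1)/(52.7 + 65.1) = 29.12 Ω.
Then V_out = V_supply · R2'/(R1 + R2') = 27.1 × 29.12/33.24 = 23.74 V.
(Unloaded it would be 25.1 V; the load pulls it down.)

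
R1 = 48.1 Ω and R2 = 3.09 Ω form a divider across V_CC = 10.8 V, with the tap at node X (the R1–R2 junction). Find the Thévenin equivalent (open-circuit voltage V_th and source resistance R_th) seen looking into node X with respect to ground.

V_th is the unloaded tap voltage: V_CC · R2/(R1+R2) = 10.8 × 0.06036 = 0.6519 V.
With V_CC suppressed (replaced by a short), R_th = R1 ‖ R2 = (48.10 × 3.09)/(48.10 + 3.09) = 2.903 Ω.

V_th ≈ 0.652 V, R_th ≈ 2.90 Ω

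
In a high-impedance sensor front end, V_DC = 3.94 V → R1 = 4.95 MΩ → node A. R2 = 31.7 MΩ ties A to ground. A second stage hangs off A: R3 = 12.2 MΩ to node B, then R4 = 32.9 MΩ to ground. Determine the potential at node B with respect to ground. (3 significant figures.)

Looking into the second stage from A: R3 + R4 = 45.10 MΩ appears in parallel with R2.
Effective lower resistance at A: R2 ‖ 45.10 = 18.62 MΩ.
First divider: V_A = V_DC · 18.62/(4.95 + 18.62) = 3.112 V.
V_B = V_A × 0.7295 = 2.270 V.

V_B ≈ 2.27 V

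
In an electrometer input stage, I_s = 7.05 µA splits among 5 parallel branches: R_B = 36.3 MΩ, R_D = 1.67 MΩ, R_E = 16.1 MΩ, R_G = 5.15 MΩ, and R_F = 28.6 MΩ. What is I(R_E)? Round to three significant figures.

Conductances: ΣG = 1/36.3 + 1/1.67 + 1/16.1 + 1/5.15 + 1/28.6 = 0.9176 (1/MΩ).
R_E takes the fraction G_k/ΣG = 0.06211/0.9176 = 0.06769, so I = 7.05 × 0.06769 = 0.4772 µA.

I ≈ 0.477 µA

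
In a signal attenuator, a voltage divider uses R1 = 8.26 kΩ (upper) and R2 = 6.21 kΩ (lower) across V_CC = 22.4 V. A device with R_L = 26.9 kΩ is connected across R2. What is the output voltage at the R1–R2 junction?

First combine the lower leg with the load: R2 ‖ R_L = 5.045 kΩ.
Now apply the divider: V_out = 22.4 × 0.3792 = 8.494 V.
(Unloaded it would be 9.61 V; the load pulls it down.)

V_out ≈ 8.49 V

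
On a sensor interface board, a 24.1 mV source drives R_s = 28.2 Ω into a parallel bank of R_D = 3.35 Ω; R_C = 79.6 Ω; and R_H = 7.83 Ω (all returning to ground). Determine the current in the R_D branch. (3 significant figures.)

I ≈ 0.538 mA

Combine the parallel branches: R_p = (1/3.35 + 1/79.6 + 1/7.83)⁻¹ = 2.279 Ω.
Node voltage V_A = V_s · R_p/(R_s + R_p) = 24.1 × 0.07477 = 1.802 mV.
Branch current I = V_A/R_D = 1.802/3.35 = 0.5379 mA.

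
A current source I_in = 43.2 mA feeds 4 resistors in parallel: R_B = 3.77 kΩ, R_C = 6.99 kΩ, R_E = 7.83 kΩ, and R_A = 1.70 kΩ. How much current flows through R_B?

I ≈ 10.2 mA

Total conductance ΣG = 1/3.77 + 1/6.99 + 1/7.83 + 1/1.70 = 1.124 (units of 1/kΩ).
Current divider: I(R_B) = I_in · G_k/ΣG = 43.2 × (0.2653/1.124) = 43.2 × 0.2359 = 10.19 mA.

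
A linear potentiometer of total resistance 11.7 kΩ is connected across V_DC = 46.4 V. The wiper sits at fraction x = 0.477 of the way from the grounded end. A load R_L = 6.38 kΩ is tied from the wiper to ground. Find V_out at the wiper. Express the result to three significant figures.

Lower segment x·R_p = 5.581 kΩ; upper segment (1−x)·R_p = 6.119 kΩ.
Lower segment in parallel with the load: 5.581 ‖ 6.38 = 2.977 kΩ.
V_out = 46.4 × 2.977/(6.119 + 2.977) = 15.19 V.
(Unloaded: V_out = x·V_DC = 22.1 V.)

V_out ≈ 15.2 V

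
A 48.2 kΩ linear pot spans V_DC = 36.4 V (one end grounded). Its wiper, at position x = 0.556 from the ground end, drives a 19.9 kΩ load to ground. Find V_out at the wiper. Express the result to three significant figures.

Lower segment x·R_p = 26.80 kΩ; upper segment (1−x)·R_p = 21.40 kΩ.
R_L loads the lower segment: effective lower R = 11.42 kΩ.
V_out = 36.4 × 11.42/(21.40 + 11.42) = 12.67 V.

V_out ≈ 12.7 V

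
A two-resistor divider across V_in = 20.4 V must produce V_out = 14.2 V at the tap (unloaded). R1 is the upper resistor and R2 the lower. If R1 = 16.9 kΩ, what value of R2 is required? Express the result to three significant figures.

V_out/V_in = R2/(R1+R2) = 0.6961.
R2 = R1 · 0.6961/(1 − 0.6961) = 38.71 kΩ.

R2 ≈ 38.7 kΩ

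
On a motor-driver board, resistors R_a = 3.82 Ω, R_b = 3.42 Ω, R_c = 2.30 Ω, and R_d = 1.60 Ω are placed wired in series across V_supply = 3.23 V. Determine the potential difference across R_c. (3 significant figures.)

ΣR = 3.82 + 3.42 + 2.30 + 1.60 = 11.14 Ω.
Voltage divider: V = V_supply · (2.300 / 11.14) = 3.23 × 0.2065 = 0.6669 V.

V ≈ 0.667 V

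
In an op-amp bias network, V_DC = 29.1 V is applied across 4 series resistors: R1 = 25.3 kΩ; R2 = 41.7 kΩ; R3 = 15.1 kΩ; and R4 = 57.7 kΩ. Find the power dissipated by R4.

P ≈ 2.50 mW

Series current I = V_DC/ΣR = 29.1/139.8 = 0.2082 mA.
P = I²R = 0.04333 × 57.7 = 2.500 mW.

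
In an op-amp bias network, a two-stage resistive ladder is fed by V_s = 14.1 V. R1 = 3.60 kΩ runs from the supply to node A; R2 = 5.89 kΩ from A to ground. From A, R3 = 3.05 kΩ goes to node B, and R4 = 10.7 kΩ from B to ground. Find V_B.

The second stage (R3 + R4 = 13.75 kΩ) loads node A in parallel with R2.
R2 ‖ (R3+R4) = 4.124 kΩ.
First divider: V_A = V_s · 4.124/(3.60 + 4.124) = 7.528 V.
Then the unloaded second divider: V_B = V_A × R4/(R3+R4) = 7.528 × 0.7782 = 5.858 V.

V_B ≈ 5.86 V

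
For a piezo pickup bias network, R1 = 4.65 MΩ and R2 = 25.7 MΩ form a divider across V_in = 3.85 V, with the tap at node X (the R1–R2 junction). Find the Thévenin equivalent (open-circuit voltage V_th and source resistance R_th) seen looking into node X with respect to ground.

V_th is the unloaded tap voltage: V_in · R2/(R1+R2) = 3.85 × 0.8468 = 3.260 V.
With V_in suppressed (replaced by a short), R_th = R1 ‖ R2 = (4.650 × 25.7)/(4.650 + 25.7) = 3.938 MΩ.

V_th ≈ 3.26 V, R_th ≈ 3.94 MΩ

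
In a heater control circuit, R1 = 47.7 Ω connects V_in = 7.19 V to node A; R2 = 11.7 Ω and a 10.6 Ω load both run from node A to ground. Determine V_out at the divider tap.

V_out ≈ 0.751 V

The load sits in parallel with R2, giving an effective lower resistance R2' = R2·R_L/(R2+R_L) = 5.561 Ω.
Now apply the divider: V_out = 7.19 × 0.1044 = 0.7508 V.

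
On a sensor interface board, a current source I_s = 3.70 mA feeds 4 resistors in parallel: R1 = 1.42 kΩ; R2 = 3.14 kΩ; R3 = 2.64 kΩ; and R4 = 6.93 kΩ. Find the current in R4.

I ≈ 0.345 mA

Total conductance ΣG = 1/1.42 + 1/3.14 + 1/2.64 + 1/6.93 = 1.546 (units of 1/kΩ).
By the current-divider rule, I = I_s · G_k/ΣG = 3.70 × 0.09335 = 0.3454 mA.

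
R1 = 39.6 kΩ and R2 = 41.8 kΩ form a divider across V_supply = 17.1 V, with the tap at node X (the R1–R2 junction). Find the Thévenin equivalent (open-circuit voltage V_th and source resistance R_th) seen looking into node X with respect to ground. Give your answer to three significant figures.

With X open, the divider is unloaded: V_th = 17.1 × 41.8/81.40 = 8.781 V.
Zeroing V_supply shorts the top of R1 to ground, so R_th = R1 ‖ R2 = 20.34 kΩ.

V_th ≈ 8.78 V, R_th ≈ 20.3 kΩ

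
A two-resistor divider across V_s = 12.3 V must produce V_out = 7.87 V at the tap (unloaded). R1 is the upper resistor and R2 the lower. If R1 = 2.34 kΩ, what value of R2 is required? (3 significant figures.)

R2 ≈ 4.16 kΩ

V_out/V_s = R2/(R1+R2) = 0.6398.
Rearranging, R2 = R1·k/(1−k) = 2.34 × 1.777 = 4.157 kΩ.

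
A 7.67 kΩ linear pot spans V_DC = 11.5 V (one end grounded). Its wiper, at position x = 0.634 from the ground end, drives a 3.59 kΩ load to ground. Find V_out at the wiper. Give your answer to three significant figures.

The pot divides into 2.807 kΩ above the wiper and 4.863 kΩ below.
(x·R_p) ‖ R_L = 2.065 kΩ.
Then V_out = V_DC · 2.065/(2.807 + 2.065) = 4.874 V.

V_out ≈ 4.87 V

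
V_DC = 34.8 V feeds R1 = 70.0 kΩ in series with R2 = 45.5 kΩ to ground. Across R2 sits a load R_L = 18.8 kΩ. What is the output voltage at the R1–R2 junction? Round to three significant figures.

V_out ≈ 5.56 V

First combine the lower leg with the load: R2 ‖ R_L = 13.30 kΩ.
Voltage divider with the loaded lower leg: V_out = 34.8 × 13.30/(70.0 + 13.30) = 34.8 × 0.1597 = 5.557 V.
(Unloaded it would be 13.7 V; the load pulls it down.)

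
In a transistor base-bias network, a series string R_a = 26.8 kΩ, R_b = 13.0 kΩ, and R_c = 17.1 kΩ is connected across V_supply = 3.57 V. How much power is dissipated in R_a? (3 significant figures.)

P ≈ 0.105 mW

The common current is I = 3.57/56.90 = 0.06274 mA.
P(R_a) = I²·R_a = (0.06274)² × 26.8 = 0.1055 mW.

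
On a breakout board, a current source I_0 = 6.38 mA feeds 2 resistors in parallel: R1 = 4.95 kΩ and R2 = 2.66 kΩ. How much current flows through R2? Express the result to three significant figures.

Two-branch current divider: I_k = I_0 · R_other/(R_1 + R_2).
I(R2) = 6.38 × 4.95/(4.95 + 2.66) = 6.38 × 0.6505 = 4.150 mA.

I ≈ 4.15 mA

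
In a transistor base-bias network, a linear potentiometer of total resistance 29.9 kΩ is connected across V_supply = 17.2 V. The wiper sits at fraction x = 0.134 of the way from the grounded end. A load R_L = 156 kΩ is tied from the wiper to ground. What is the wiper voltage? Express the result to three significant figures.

The pot divides into 25.89 kΩ above the wiper and 4.007 kΩ below.
R_L loads the lower segment: effective lower R = 3.906 kΩ.
Then V_out = V_supply · 3.906/(25.89 + 3.906) = 2.255 V.

V_out ≈ 2.25 V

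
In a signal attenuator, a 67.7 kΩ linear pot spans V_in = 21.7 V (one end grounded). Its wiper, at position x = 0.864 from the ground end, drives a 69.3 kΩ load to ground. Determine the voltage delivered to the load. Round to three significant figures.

V_out ≈ 16.8 V

Lower segment x·R_p = 58.49 kΩ; upper segment (1−x)·R_p = 9.207 kΩ.
(x·R_p) ‖ R_L = 31.72 kΩ.
Loaded-divider output: V_out = 21.7 × 0.7750 = 16.82 V.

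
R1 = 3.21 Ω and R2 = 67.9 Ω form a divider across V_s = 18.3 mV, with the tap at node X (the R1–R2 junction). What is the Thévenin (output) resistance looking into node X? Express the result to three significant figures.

R_th ≈ 3.07 Ω

With V_s suppressed (replaced by a short), R_th = R1 ‖ R2 = (3.210 × 67.9)/(3.210 + 67.9) = 3.065 Ω.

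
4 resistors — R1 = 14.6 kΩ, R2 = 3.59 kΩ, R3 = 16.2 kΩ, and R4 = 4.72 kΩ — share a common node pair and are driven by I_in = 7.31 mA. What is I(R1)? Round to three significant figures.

ΣG = 1/14.6 + 1/3.59 + 1/16.2 + 1/4.72 = 0.6206.
Current divider: I(R1) = I_in · G_k/ΣG = 7.31 × (0.06849/0.6206) = 7.31 × 0.1104 = 0.8067 mA.

I ≈ 0.807 mA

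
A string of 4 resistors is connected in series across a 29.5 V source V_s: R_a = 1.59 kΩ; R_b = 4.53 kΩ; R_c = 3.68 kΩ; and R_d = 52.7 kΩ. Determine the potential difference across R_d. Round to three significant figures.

V ≈ 24.9 V

Total series resistance ΣR = 1.59 + 4.53 + 3.68 + 52.7 = 62.50 kΩ.
Voltage divider: V = V_s · (52.70 / 62.50) = 29.5 × 0.8432 = 24.87 V.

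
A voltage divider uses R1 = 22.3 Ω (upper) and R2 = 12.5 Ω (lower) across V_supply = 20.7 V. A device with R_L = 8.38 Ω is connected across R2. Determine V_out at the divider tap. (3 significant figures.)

First combine the lower leg with the load: R2 ‖ R_L = 5.017 Ω.
Then V_out = V_supply · R2'/(R1 + R2') = 20.7 × 5.017/27.32 = 3.802 V.

V_out ≈ 3.80 V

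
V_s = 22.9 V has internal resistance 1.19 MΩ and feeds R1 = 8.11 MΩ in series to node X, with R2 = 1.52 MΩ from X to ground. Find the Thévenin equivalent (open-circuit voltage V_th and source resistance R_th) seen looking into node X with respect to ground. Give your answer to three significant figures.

R1' = 1.19 + 8.11 = 9.300 MΩ (source resistance + R1).
Open-circuit (no load on X): V_th = V_s · R2/(R1' + R2) = 22.9 × 1.52/(9.300 + 1.52) = 3.217 V.
Zeroing V_s shorts the top of R1' to ground, so R_th = R1' ‖ R2 = 1.306 MΩ.

V_th ≈ 3.22 V, R_th ≈ 1.31 MΩ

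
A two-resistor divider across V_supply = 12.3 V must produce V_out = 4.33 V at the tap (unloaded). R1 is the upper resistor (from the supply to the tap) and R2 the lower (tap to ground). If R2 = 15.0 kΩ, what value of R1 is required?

Required fraction k = V_out/V_supply = 0.3520.
So R1 = R2 · (V_supply/V_out − 1) = 15.0 × (12.3/4.33 − 1) = 15.0 × 1.841 = 27.61 kΩ.

R1 ≈ 27.6 kΩ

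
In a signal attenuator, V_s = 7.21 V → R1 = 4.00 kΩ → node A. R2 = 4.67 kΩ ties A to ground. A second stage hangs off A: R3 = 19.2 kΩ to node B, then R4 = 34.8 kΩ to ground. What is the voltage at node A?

Looking into the second stage from A: R3 + R4 = 54.00 kΩ appears in parallel with R2.
Effective lower resistance at A: R2 ‖ 54.00 = 4.298 kΩ.
First divider: V_A = V_s · 4.298/(4.00 + 4.298) = 3.735 V.

V_A ≈ 3.73 V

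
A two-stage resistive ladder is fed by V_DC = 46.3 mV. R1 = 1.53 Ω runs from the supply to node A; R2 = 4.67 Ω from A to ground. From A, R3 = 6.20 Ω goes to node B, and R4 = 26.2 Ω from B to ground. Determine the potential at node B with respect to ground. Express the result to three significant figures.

Node A sees R2 in parallel with the series input of stage 2, R3 + R4 = 32.40 Ω.
R2 ‖ (R3+R4) = 4.082 Ω.
V_A = 46.3 × 4.082/(1.53 + 4.082) = 33.68 mV.
Stage 2 is unloaded, so V_B = V_A · R4/(R3+R4) = 33.68 × 26.2/32.40 = 27.23 mV.

V_B ≈ 27.2 mV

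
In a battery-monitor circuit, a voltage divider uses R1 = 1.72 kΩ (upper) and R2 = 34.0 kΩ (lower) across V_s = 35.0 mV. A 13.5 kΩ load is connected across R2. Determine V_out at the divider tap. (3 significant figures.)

V_out ≈ 29.7 mV

First combine the lower leg with the load: R2 ‖ R_L = 9.663 kΩ.
Voltage divider with the loaded lower leg: V_out = 35.0 × 9.663/(1.72 + 9.663) = 35.0 × 0.8489 = 29.71 mV.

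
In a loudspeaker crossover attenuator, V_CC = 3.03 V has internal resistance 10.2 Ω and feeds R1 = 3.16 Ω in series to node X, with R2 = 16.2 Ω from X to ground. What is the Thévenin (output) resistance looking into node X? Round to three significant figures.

R_th ≈ 7.32 Ω

R1' = 10.2 + 3.16 = 13.36 Ω (source resistance + R1).
With V_CC suppressed (replaced by a short), R_th = R1' ‖ R2 = (13.36 × 16.2)/(13.36 + 16.2) = 7.322 Ω.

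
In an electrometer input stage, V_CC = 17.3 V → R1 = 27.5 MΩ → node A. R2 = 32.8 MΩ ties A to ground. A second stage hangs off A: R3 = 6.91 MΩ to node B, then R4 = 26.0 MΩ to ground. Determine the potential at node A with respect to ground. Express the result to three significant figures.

Looking into the second stage from A: R3 + R4 = 32.91 MΩ appears in parallel with R2.
R2 ‖ (R3+R4) = 16.43 MΩ.
V_A = 17.3 × 16.43/(27.5 + 16.43) = 6.470 V.

V_A ≈ 6.47 V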